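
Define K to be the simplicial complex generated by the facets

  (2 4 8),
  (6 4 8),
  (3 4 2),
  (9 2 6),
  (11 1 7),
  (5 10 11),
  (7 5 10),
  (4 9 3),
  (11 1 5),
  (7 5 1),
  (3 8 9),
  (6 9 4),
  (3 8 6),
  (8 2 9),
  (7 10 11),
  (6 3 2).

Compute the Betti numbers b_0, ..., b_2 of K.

Order the vertices as 1 < 2 < 3 < 4 < 5 < 6 < 7 < 8 < 9 < 10 < 11. Listing each simplex with vertices in this order, K has dimension 2 with simplices:

  0-simplices (11): [1], [2], [3], [4], [5], [6], [7], [8], [9], [10], [11]
  1-simplices (24): (24 of them)
  2-simplices (16): [1,5,7], [1,5,11], [1,7,11], [2,3,4], [2,3,6], [2,4,8], [2,6,9], [2,8,9], [3,4,9], [3,6,8], [3,8,9], [4,6,8], [4,6,9], [5,7,10], [5,10,11], [7,10,11]

so the chain groups are C_0 ≅ Z^11, C_1 ≅ Z^24, C_2 ≅ Z^16.

The boundary map ∂_1: C_1 → C_0 is given by ∂[p,q] = [q] − [p].
The resulting 11×24 matrix has rank 9, and its Smith normal form has invariant factors (1,1,1,1,1,1,1,1,1).

Boundary ∂_2: C_2 → C_1 acts by ∂[p,q,r] = [q,r] − [p,r] + [p,q]. For instance
  ∂[4,6,9] = [6,9] − [4,9] + [4,6],
  ∂[1,7,11] = [7,11] − [1,11] + [1,7].
The resulting 24×16 matrix has rank 15, and its Smith normal form has invariant factors (1,1,1,1,1,1,1,1,1,1,1,1,1,1,2).

Reading off H_k = ker ∂_k / im ∂_{k+1}:

  H_0: rank C_0 − rank ∂_1 = 11 − 9 = 2, and the invariant factors of ∂_1 are all 1, so H_0 ≅ Z^2.
  H_1: rank ker ∂_1 − rank ∂_2 = (24 − 9) − 15 = 0, and ∂_2 has invariant factor 2 > 1, so H_1 ≅ Z_2.
  H_2: rank ker ∂_2 − rank ∂_3 = (16 − 15) − 0 = 1, and there is no ∂_3, so H_2 ≅ Z.

Hence the Betti numbers are b_0 = 2, b_1 = 0, b_2 = 1.

b_0 = 2, b_1 = 0, b_2 = 1.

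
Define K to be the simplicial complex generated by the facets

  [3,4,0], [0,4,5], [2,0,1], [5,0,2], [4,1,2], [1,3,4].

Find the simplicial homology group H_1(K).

We work with the vertex ordering 0 < 1 < 2 < 3 < 4 < 5. The simplices of K, each written with vertices in increasing order, are:

  0-simplices (6): [0], [1], [2], [3], [4], [5]
  1-simplices (12): [0,1], [0,2], [0,3], [0,4], [0,5], [1,2], [1,3], [1,4], [2,4], [2,5], [3,4], [4,5]
  2-simplices (6): [0,1,2], [0,2,5], [0,3,4], [0,4,5], [1,2,4], [1,3,4]

Hence C_0 ≅ Z^6, C_1 ≅ Z^12, C_2 ≅ Z^6.

The boundary map ∂_1: C_1 → C_0 sends each edge [p,q] (with p < q) to q − p. For instance
  ∂[0,4] = [4] − [0].
This gives a 6×12 integer matrix of rank 5; reducing to Smith normal form yields diagonal entries (1,1,1,1,1).

Boundary ∂_2: C_2 → C_1 maps a triangle to the signed sum of its edges. For instance
  ∂[0,3,4] = [3,4] − [0,4] + [0,3],
  ∂[1,3,4] = [3,4] − [1,4] + [1,3].
The 12×6 boundary matrix has rank 6 and Smith normal form diag(1,1,1,1,1,1).

From H_k ≅ ker(∂_k) / im(∂_{k+1}) we obtain:

  H_1: rank ker ∂_1 − rank ∂_2 = (12 − 5) − 6 = 1, and the invariant factors of ∂_2 are all 1, so H_1 ≅ Z.

H_1 ≅ Z.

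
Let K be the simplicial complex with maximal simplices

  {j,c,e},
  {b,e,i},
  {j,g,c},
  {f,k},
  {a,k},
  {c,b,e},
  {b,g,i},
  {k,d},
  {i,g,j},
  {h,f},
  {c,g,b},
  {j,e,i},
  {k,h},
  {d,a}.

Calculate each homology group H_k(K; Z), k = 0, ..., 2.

H_0 ≅ Z^2,  H_1 ≅ Z^2,  H_2 ≅ Z.

Fix the vertex order a < b < c < d < e < f < g < h < i < j < k and write every simplex with vertices in increasing order. Then dim K = 2 and the simplices of K are:

  0-simplices (11): a, b, c, d, e, f, g, h, i, j, k
  1-simplices (18): ad, ak, bc, be, bg, bi, ce, cg, cj, dk, ei, ej, fh, fk, gi, gj, hk, ij
  2-simplices (8): bce, bcg, bei, bgi, cej, cgj, eij, gij

Hence C_0 ≅ Z^11, C_1 ≅ Z^18, C_2 ≅ Z^8.

The boundary map ∂_1: C_1 → C_0 sends each edge [p,q] (with p < q) to q − p.
This gives a 11×18 integer matrix of rank 9; reducing to Smith normal form yields diagonal entries (1,1,1,1,1,1,1,1,1).

Boundary ∂_2: C_2 → C_1 sends each 2-simplex [p,q,r] to [q,r] − [p,r] + [p,q]. For instance
  ∂cej = ej − cj + ce,
  ∂bce = ce − be + bc.
The 18×8 boundary matrix has rank 7 and Smith normal form diag(1,1,1,1,1,1,1).

From H_k ≅ ker(∂_k) / im(∂_{k+1}) we obtain:

  H_0: rank C_0 − rank ∂_1 = 11 − 9 = 2, and the invariant factors of ∂_1 are all 1, so H_0 = Z^2.
  H_1: rank ker ∂_1 − rank ∂_2 = (18 − 9) − 7 = 2, and the invariant factors of ∂_2 are all 1, so H_1 = Z^2.
  H_2: rank ker ∂_2 − rank ∂_3 = (8 − 7) − 0 = 1, and there is no ∂_3, so H_2 = Z.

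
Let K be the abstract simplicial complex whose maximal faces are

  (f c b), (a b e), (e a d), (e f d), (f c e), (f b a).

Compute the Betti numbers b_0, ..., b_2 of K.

b_0 = 1, b_1 = 1, b_2 = 0.

Take the total order a < b < c < d < e < f on the vertex set. Then K (dimension 2) consists of the simplices:

  0-simplices (6): a, b, c, d, e, f
  1-simplices (12): ab, ad, ae, af, bc, be, bf, ce, cf, de, df, ef
  2-simplices (6): abe, abf, ade, bcf, cef, def

giving chain groups C_0 ≅ Z^6, C_1 ≅ Z^12, C_2 ≅ Z^6.

Boundary ∂_1: C_1 → C_0 is given by ∂[p,q] = [q] − [p]. For instance
  ∂bc = c − b.
As a 6×12 matrix over Z this has rank 5, with invariant factors (1,1,1,1,1).

Boundary ∂_2: C_2 → C_1 sends each 2-simplex [p,q,r] to [q,r] − [p,r] + [p,q]. For instance
  ∂def = ef − df + de,
  ∂ade = de − ae + ad.
The resulting 12×6 matrix has rank 6, and its Smith normal form has invariant factors (1,1,1,1,1,1).

Computing H_k = (kernel of ∂_k) / (image of ∂_{k+1}):

  H_0: rank C_0 − rank ∂_1 = 6 − 5 = 1, and the invariant factors of ∂_1 are all 1, so H_0 = Z.
  H_1: rank ker ∂_1 − rank ∂_2 = (12 − 5) − 6 = 1, and the invariant factors of ∂_2 are all 1, so H_1 = Z.
  H_2: rank ker ∂_2 − rank ∂_3 = (6 − 6) − 0 = 0, and there is no ∂_3, so H_2 = 0.

Hence the Betti numbers are b_0 = 1, b_1 = 1, b_2 = 0.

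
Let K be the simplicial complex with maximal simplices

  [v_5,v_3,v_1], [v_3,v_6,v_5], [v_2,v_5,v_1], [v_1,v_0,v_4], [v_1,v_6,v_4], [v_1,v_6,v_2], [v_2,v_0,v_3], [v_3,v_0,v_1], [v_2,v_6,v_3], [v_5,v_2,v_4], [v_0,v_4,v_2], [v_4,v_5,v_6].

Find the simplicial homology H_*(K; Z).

H_0 ≅ Z,  H_1 ≅ Z/2,  H_2 = 0.

We work with the vertex ordering v_0 < v_1 < v_2 < v_3 < v_4 < v_5 < v_6. The simplices of K, each written with vertices in increasing order, are:

  0-simplices (7): [v_0], [v_1], [v_2], [v_3], [v_4], [v_5], [v_6]
  1-simplices (18): (18 of them)
  2-simplices (12): (12 of them)

Hence C_0 ≅ Z^7, C_1 ≅ Z^18, C_2 ≅ Z^12.

The boundary map ∂_1: C_1 → C_0 maps an edge to its endpoints' difference, ∂[p,q] = q − p. For instance
  ∂[v_2,v_5] = [v_5] − [v_2].
As a 7×18 matrix over Z this has rank 6, with invariant factors (1,1,1,1,1,1).

Boundary ∂_2: C_2 → C_1 maps a triangle to the signed sum of its edges. For instance
  ∂[v_2,v_4,v_5] = [v_4,v_5] − [v_2,v_5] + [v_2,v_4],
  ∂[v_1,v_4,v_6] = [v_4,v_6] − [v_1,v_6] + [v_1,v_4].
This gives a 18×12 integer matrix of rank 12; reducing to Smith normal form yields diagonal entries (1,1,1,1,1,1,1,1,1,1,1,2).

Now H_k = ker ∂_k / im ∂_{k+1}, so:

  H_0: rank C_0 − rank ∂_1 = 7 − 6 = 1, and the invariant factors of ∂_1 are all 1, so H_0 = Z.
  H_1: rank ker ∂_1 − rank ∂_2 = (18 − 6) − 12 = 0, and ∂_2 has invariant factor 2 > 1, so H_1 = Z/2.
  H_2: rank ker ∂_2 − rank ∂_3 = (12 − 12) − 0 = 0, and there is no ∂_3, so H_2 = 0.

As a check, the Euler characteristic is 7 − 18 + 12 = 1, which agrees with 1 − 0 + 0 = 1.
(K is a triangulation of the real projective plane RP^2.)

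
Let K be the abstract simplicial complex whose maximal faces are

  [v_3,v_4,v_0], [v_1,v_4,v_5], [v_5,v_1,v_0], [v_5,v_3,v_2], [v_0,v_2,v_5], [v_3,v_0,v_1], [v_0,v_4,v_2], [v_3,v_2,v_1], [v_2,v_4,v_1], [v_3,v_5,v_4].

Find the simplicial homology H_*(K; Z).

K has 6 vertices, 15 edges, 10 triangles.
rank ∂_0 = 0, rank ∂_1 = 5 ⇒ b_0 = 6 − 0 − 5 = 1; all invariant factors of ∂_1 are 1 so no torsion. So H_0 = Z.
rank ∂_1 = 5, rank ∂_2 = 10 ⇒ b_1 = 15 − 5 − 10 = 0; ∂_2 has invariant factor(s) [2] giving torsion. So H_1 = Z_2.
rank ∂_2 = 10, rank ∂_3 = 0 ⇒ b_2 = 10 − 10 − 0 = 0. So H_2 = 0.

H_0 ≅ Z,  H_1 ≅ Z_2,  H_2 = 0.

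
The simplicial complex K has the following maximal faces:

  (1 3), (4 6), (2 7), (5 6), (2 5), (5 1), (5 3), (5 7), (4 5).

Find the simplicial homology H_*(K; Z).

H_0 ≅ Z,  H_1 ≅ Z^3.

Take the total order 1 < 2 < 3 < 4 < 5 < 6 < 7 on the vertex set. Then K (dimension 1) consists of the simplices:

  0-simplices (7): [1], [2], [3], [4], [5], [6], [7]
  1-simplices (9): [1,3], [1,5], [2,5], [2,7], [3,5], [4,5], [4,6], [5,6], [5,7]

so the chain groups are C_0 ≅ Z^7, C_1 ≅ Z^9.

∂_1: C_1 → C_0 is given by ∂[p,q] = [q] − [p]. For instance
  ∂[4,5] = [5] − [4].
The 7×9 boundary matrix has rank 6 and Smith normal form diag(1,1,1,1,1,1).

Now H_k = ker ∂_k / im ∂_{k+1}, so:

  H_0: rank C_0 − rank ∂_1 = 7 − 6 = 1, and the invariant factors of ∂_1 are all 1, so H_0 = Z.
  H_1: rank ker ∂_1 − rank ∂_2 = (9 − 6) − 0 = 3, and there is no ∂_2, so H_1 = Z^3.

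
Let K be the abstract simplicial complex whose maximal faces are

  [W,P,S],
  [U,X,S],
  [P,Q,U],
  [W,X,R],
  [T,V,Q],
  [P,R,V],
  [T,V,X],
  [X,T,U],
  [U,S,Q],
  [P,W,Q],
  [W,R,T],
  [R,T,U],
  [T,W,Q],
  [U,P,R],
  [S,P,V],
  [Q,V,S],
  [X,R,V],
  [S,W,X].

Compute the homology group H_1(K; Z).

We work with the vertex ordering P < Q < R < S < T < U < V < W < X. The simplices of K, each written with vertices in increasing order, are:

  0-simplices (9): P, Q, R, S, T, U, V, W, X
  1-simplices (27): PQ, PR, PS, PU, PV, PW, QS, QT, QU, QV, QW, RT, RU, RV, RW, RX, SU, SV, SW, SX, TU, TV, TW, TX, UX, VX, WX
  2-simplices (18): PQU, PQW, PRU, PRV, PSV, PSW, QSU, QSV, QTV, QTW, RTU, RTW, RVX, RWX, SUX, SWX, TUX, TVX

Hence C_0 ≅ Z^9, C_1 ≅ Z^27, C_2 ≅ Z^18.

The boundary map ∂_1: C_1 → C_0 maps an edge to its endpoints' difference, ∂[p,q] = q − p.
The resulting 9×27 matrix has rank 8, and its Smith normal form has invariant factors (1,1,1,1,1,1,1,1).

The boundary map ∂_2: C_2 → C_1 sends each 2-simplex [p,q,r] to [q,r] − [p,r] + [p,q]. For instance
  ∂QSV = SV − QV + QS,
  ∂RTU = TU − RU + RT.
This gives a 27×18 integer matrix of rank 18; reducing to Smith normal form yields diagonal entries (1,1,1,1,1,1,1,1,1,1,1,1,1,1,1,1,1,2).

From H_k ≅ ker(∂_k) / im(∂_{k+1}) we obtain:

  H_1: rank ker ∂_1 − rank ∂_2 = (27 − 8) − 18 = 1, and ∂_2 has invariant factor 2 > 1, so H_1 ≅ Z ⊕ Z/2.

(K is a triangulation of the Klein bottle.)

H_1 ≅ Z ⊕ Z/2.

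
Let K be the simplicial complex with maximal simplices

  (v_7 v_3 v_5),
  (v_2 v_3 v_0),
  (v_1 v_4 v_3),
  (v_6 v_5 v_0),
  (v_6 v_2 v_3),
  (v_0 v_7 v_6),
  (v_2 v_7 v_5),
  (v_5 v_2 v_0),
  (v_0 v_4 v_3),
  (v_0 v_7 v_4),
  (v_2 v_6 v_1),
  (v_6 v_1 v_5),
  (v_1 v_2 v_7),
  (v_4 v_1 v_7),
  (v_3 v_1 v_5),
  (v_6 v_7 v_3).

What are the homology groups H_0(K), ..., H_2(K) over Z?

H_0 ≅ Z,  H_1 ≅ Z^2,  H_2 ≅ Z.

Fix the vertex order v_0 < v_1 < v_2 < v_3 < v_4 < v_5 < v_6 < v_7 and write every simplex with vertices in increasing order. Then dim K = 2 and the simplices of K are:

  0-simplices (8): [v_0], [v_1], [v_2], [v_3], [v_4], [v_5], [v_6], [v_7]
  1-simplices (24): (24 of them)
  2-simplices (16): (16 of them)

so the chain groups are C_0 ≅ Z^8, C_1 ≅ Z^24, C_2 ≅ Z^16.

∂_1: C_1 → C_0 is given by ∂[p,q] = [q] − [p].
This gives a 8×24 integer matrix of rank 7; reducing to Smith normal form yields diagonal entries (1,1,1,1,1,1,1).

∂_2: C_2 → C_1 maps a triangle to the signed sum of its edges. For instance
  ∂[v_2,v_3,v_6] = [v_3,v_6] − [v_2,v_6] + [v_2,v_3],
  ∂[v_3,v_6,v_7] = [v_6,v_7] − [v_3,v_7] + [v_3,v_6].
As a 24×16 matrix over Z this has rank 15, with invariant factors (1,1,1,1,1,1,1,1,1,1,1,1,1,1,1).

From H_k ≅ ker(∂_k) / im(∂_{k+1}) we obtain:

  H_0: rank C_0 − rank ∂_1 = 8 − 7 = 1, and the invariant factors of ∂_1 are all 1, so H_0 = Z.
  H_1: rank ker ∂_1 − rank ∂_2 = (24 − 7) − 15 = 2, and the invariant factors of ∂_2 are all 1, so H_1 = Z^2.
  H_2: rank ker ∂_2 − rank ∂_3 = (16 − 15) − 0 = 1, and there is no ∂_3, so H_2 = Z.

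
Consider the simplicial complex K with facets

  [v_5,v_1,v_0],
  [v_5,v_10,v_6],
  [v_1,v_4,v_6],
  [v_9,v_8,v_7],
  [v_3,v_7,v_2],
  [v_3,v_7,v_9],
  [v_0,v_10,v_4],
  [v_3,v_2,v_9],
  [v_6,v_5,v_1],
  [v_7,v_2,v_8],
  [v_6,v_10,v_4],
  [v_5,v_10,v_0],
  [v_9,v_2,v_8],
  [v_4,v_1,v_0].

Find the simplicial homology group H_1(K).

H_1 ≅ 0.

Take the total order v_0 < v_1 < v_2 < v_3 < v_4 < v_5 < v_6 < v_7 < v_8 < v_9 < v_10 on the vertex set. Then K (dimension 2) consists of the simplices:

  0-simplices (11): [v_0], [v_1], [v_2], [v_3], [v_4], [v_5], [v_6], [v_7], [v_8], [v_9], [v_10]
  1-simplices (21): (21 of them)
  2-simplices (14): (14 of them)

so the chain groups are C_0 ≅ Z^11, C_1 ≅ Z^21, C_2 ≅ Z^14.

The boundary map ∂_1: C_1 → C_0 sends each edge [p,q] (with p < q) to q − p.
The resulting 11×21 matrix has rank 9, and its Smith normal form has invariant factors (1,1,1,1,1,1,1,1,1).

∂_2: C_2 → C_1 sends each 2-simplex [p,q,r] to [q,r] − [p,r] + [p,q]. For instance
  ∂[v_5,v_6,v_10] = [v_6,v_10] − [v_5,v_10] + [v_5,v_6],
  ∂[v_4,v_6,v_10] = [v_6,v_10] − [v_4,v_10] + [v_4,v_6].
The 21×14 boundary matrix has rank 12 and Smith normal form diag(1,1,1,1,1,1,1,1,1,1,1,1).

Computing H_k = (kernel of ∂_k) / (image of ∂_{k+1}):

  H_1: rank ker ∂_1 − rank ∂_2 = (21 − 9) − 12 = 0, and the invariant factors of ∂_2 are all 1, so H_1 ≅ 0.

(K is a triangulation of the disjoint union of the 2-sphere S^2 and the 2-sphere S^2.)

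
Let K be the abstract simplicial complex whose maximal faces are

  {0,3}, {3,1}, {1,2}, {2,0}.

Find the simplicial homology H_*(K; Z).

We work with the vertex ordering 0 < 1 < 2 < 3. The simplices of K, each written with vertices in increasing order, are:

  0-simplices (4): [0], [1], [2], [3]
  1-simplices (4): [0,2], [0,3], [1,2], [1,3]

Hence C_0 ≅ Z^4, C_1 ≅ Z^4.

Boundary ∂_1: C_1 → C_0 sends each edge [p,q] (with p < q) to q − p.
As a 4×4 matrix over Z this has rank 3, with invariant factors (1,1,1).

Computing H_k = (kernel of ∂_k) / (image of ∂_{k+1}):

  H_0: rank C_0 − rank ∂_1 = 4 − 3 = 1, and the invariant factors of ∂_1 are all 1, so H_0 ≅ Z.
  H_1: rank ker ∂_1 − rank ∂_2 = (4 − 3) − 0 = 1, and there is no ∂_2, so H_1 ≅ Z.

H_0 = Z,  H_1 = Z.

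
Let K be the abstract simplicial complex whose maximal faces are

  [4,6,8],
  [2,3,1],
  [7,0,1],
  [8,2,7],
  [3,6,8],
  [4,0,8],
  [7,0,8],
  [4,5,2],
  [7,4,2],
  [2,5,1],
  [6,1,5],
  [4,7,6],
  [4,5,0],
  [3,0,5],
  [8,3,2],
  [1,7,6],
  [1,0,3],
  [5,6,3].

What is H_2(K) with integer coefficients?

H_2 = 0.

We work with the vertex ordering 0 < 1 < 2 < 3 < 4 < 5 < 6 < 7 < 8. The simplices of K, each written with vertices in increasing order, are:

  0-simplices (9): [0], [1], [2], [3], [4], [5], [6], [7], [8]
  1-simplices (27): (27 of them)
  2-simplices (18): [0,1,3], [0,1,7], [0,3,5], [0,4,5], [0,4,8], [0,7,8], [1,2,3], [1,2,5], [1,5,6], [1,6,7], [2,3,8], [2,4,5], [2,4,7], [2,7,8], [3,5,6], [3,6,8], [4,6,7], [4,6,8]

giving chain groups C_0 ≅ Z^9, C_1 ≅ Z^27, C_2 ≅ Z^18.

Boundary ∂_1: C_1 → C_0 sends each edge [p,q] (with p < q) to q − p.
The resulting 9×27 matrix has rank 8, and its Smith normal form has invariant factors (1,1,1,1,1,1,1,1).

The boundary map ∂_2: C_2 → C_1 maps a triangle to the signed sum of its edges. For instance
  ∂[1,6,7] = [6,7] − [1,7] + [1,6],
  ∂[0,1,3] = [1,3] − [0,3] + [0,1].
This gives a 27×18 integer matrix of rank 18; reducing to Smith normal form yields diagonal entries (1,1,1,1,1,1,1,1,1,1,1,1,1,1,1,1,1,2).

Computing H_k = (kernel of ∂_k) / (image of ∂_{k+1}):

  H_2: rank ker ∂_2 − rank ∂_3 = (18 − 18) − 0 = 0, and there is no ∂_3, so H_2 ≅ 0.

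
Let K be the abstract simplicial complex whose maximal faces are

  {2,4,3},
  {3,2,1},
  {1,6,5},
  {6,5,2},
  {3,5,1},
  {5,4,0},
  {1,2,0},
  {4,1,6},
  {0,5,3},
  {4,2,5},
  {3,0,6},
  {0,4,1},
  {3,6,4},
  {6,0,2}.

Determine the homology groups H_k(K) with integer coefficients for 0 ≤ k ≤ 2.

H_0 = Z,  H_1 = Z^2,  H_2 = Z.

Order the vertices as 0 < 1 < 2 < 3 < 4 < 5 < 6. Listing each simplex with vertices in this order, K has dimension 2 with simplices:

  0-simplices (7): [0], [1], [2], [3], [4], [5], [6]
  1-simplices (21): [0,1], [0,2], [0,3], [0,4], [0,5], [0,6], [1,2], [1,3], [1,4], [1,5], [1,6], [2,3], [2,4], [2,5], [2,6], [3,4], [3,5], [3,6], [4,5], [4,6], [5,6]
  2-simplices (14): [0,1,2], [0,1,4], [0,2,6], [0,3,5], [0,3,6], [0,4,5], [1,2,3], [1,3,5], [1,4,6], [1,5,6], [2,3,4], [2,4,5], [2,5,6], [3,4,6]

so the chain groups are C_0 ≅ Z^7, C_1 ≅ Z^21, C_2 ≅ Z^14.

Boundary ∂_1: C_1 → C_0 sends each edge [p,q] (with p < q) to q − p.
The resulting 7×21 matrix has rank 6, and its Smith normal form has invariant factors (1,1,1,1,1,1).

∂_2: C_2 → C_1 sends each 2-simplex [p,q,r] to [q,r] − [p,r] + [p,q]. For instance
  ∂[0,4,5] = [4,5] − [0,5] + [0,4],
  ∂[1,2,3] = [2,3] − [1,3] + [1,2].
This gives a 21×14 integer matrix of rank 13; reducing to Smith normal form yields diagonal entries (1,1,1,1,1,1,1,1,1,1,1,1,1).

Reading off H_k = ker ∂_k / im ∂_{k+1}:

  H_0: rank C_0 − rank ∂_1 = 7 − 6 = 1, and the invariant factors of ∂_1 are all 1, so H_0 ≅ Z.
  H_1: rank ker ∂_1 − rank ∂_2 = (21 − 6) − 13 = 2, and the invariant factors of ∂_2 are all 1, so H_1 ≅ Z^2.
  H_2: rank ker ∂_2 − rank ∂_3 = (14 − 13) − 0 = 1, and there is no ∂_3, so H_2 ≅ Z.

As a check, the Euler characteristic is 7 − 21 + 14 = 0, which agrees with 1 − 2 + 1 = 0.
(K is a triangulation of the torus T^2.)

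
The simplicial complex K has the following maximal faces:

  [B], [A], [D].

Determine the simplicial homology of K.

We work with the vertex ordering A < B < D. The simplices of K, each written with vertices in increasing order, are:

  0-simplices (3): A, B, D

so the chain groups are C_0 ≅ Z^3.

Now H_k = ker ∂_k / im ∂_{k+1}, so:

  H_0: rank C_0 − rank ∂_1 = 3 − 0 = 3, and there is no ∂_1, so H_0 ≅ Z^3.

H_0 ≅ Z^3.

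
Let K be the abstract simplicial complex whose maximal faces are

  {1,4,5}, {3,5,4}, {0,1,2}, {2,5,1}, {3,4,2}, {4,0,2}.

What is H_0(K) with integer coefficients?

H_0 ≅ Z.

Order the vertices as 0 < 1 < 2 < 3 < 4 < 5. Listing each simplex with vertices in this order, K has dimension 2 with simplices:

  0-simplices (6): [0], [1], [2], [3], [4], [5]
  1-simplices (12): [0,1], [0,2], [0,4], [1,2], [1,4], [1,5], [2,3], [2,4], [2,5], [3,4], [3,5], [4,5]
  2-simplices (6): [0,1,2], [0,2,4], [1,2,5], [1,4,5], [2,3,4], [3,4,5]

giving chain groups C_0 ≅ Z^6, C_1 ≅ Z^12, C_2 ≅ Z^6.

∂_1: C_1 → C_0 sends each edge [p,q] (with p < q) to q − p.
This gives a 6×12 integer matrix of rank 5; reducing to Smith normal form yields diagonal entries (1,1,1,1,1).

The boundary map ∂_2: C_2 → C_1 acts by ∂[p,q,r] = [q,r] − [p,r] + [p,q]. For instance
  ∂[0,1,2] = [1,2] − [0,2] + [0,1],
  ∂[1,2,5] = [2,5] − [1,5] + [1,2].
The resulting 12×6 matrix has rank 6, and its Smith normal form has invariant factors (1,1,1,1,1,1).

Reading off H_k = ker ∂_k / im ∂_{k+1}:

  H_0: rank C_0 − rank ∂_1 = 6 − 5 = 1, and the invariant factors of ∂_1 are all 1, so H_0 ≅ Z.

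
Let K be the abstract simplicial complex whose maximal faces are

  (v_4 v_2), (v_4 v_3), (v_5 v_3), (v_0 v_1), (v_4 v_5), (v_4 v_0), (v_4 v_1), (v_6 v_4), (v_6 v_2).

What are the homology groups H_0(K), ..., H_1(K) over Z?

Fix the vertex order v_0 < v_1 < v_2 < v_3 < v_4 < v_5 < v_6 and write every simplex with vertices in increasing order. Then dim K = 1 and the simplices of K are:

  0-simplices (7): [v_0], [v_1], [v_2], [v_3], [v_4], [v_5], [v_6]
  1-simplices (9): [v_0,v_1], [v_0,v_4], [v_1,v_4], [v_2,v_4], [v_2,v_6], [v_3,v_4], [v_3,v_5], [v_4,v_5], [v_4,v_6]

giving chain groups C_0 ≅ Z^7, C_1 ≅ Z^9.

∂_1: C_1 → C_0 maps an edge to its endpoints' difference, ∂[p,q] = q − p.
The 7×9 boundary matrix has rank 6 and Smith normal form diag(1,1,1,1,1,1).

Computing H_k = (kernel of ∂_k) / (image of ∂_{k+1}):

  H_0: rank C_0 − rank ∂_1 = 7 − 6 = 1, and the invariant factors of ∂_1 are all 1, so H_0 ≅ Z.
  H_1: rank ker ∂_1 − rank ∂_2 = (9 − 6) − 0 = 3, and there is no ∂_2, so H_1 ≅ Z^3.

H_0 ≅ Z,  H_1 ≅ Z^3.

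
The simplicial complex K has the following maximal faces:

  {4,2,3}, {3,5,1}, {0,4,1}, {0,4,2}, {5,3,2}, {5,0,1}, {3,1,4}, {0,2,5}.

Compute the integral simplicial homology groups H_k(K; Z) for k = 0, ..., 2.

H_0 ≅ Z,  H_1 = 0,  H_2 ≅ Z.

Fix the vertex order 0 < 1 < 2 < 3 < 4 < 5 and write every simplex with vertices in increasing order. Then dim K = 2 and the simplices of K are:

  0-simplices (6): [0], [1], [2], [3], [4], [5]
  1-simplices (12): [0,1], [0,2], [0,4], [0,5], [1,3], [1,4], [1,5], [2,3], [2,4], [2,5], [3,4], [3,5]
  2-simplices (8): [0,1,4], [0,1,5], [0,2,4], [0,2,5], [1,3,4], [1,3,5], [2,3,4], [2,3,5]

Hence C_0 ≅ Z^6, C_1 ≅ Z^12, C_2 ≅ Z^8.

Boundary ∂_1: C_1 → C_0 is given by ∂[p,q] = [q] − [p]. For instance
  ∂[0,4] = [4] − [0].
The 6×12 boundary matrix has rank 5 and Smith normal form diag(1,1,1,1,1).

∂_2: C_2 → C_1 acts by ∂[p,q,r] = [q,r] − [p,r] + [p,q]. For instance
  ∂[1,3,5] = [3,5] − [1,5] + [1,3],
  ∂[2,3,4] = [3,4] − [2,4] + [2,3].
This gives a 12×8 integer matrix of rank 7; reducing to Smith normal form yields diagonal entries (1,1,1,1,1,1,1).

From H_k ≅ ker(∂_k) / im(∂_{k+1}) we obtain:

  H_0: rank C_0 − rank ∂_1 = 6 − 5 = 1, and the invariant factors of ∂_1 are all 1, so H_0 ≅ Z.
  H_1: rank ker ∂_1 − rank ∂_2 = (12 − 5) − 7 = 0, and the invariant factors of ∂_2 are all 1, so H_1 ≅ 0.
  H_2: rank ker ∂_2 − rank ∂_3 = (8 − 7) − 0 = 1, and there is no ∂_3, so H_2 ≅ Z.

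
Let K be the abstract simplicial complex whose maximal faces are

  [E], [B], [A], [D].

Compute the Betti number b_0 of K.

Fix the vertex order A < B < D < E and write every simplex with vertices in increasing order. Then dim K = 0 and the simplices of K are:

  0-simplices (4): A, B, D, E

so the chain groups are C_0 ≅ Z^4.

Now H_k = ker ∂_k / im ∂_{k+1}, so:

  H_0: rank C_0 − rank ∂_1 = 4 − 0 = 4, and there is no ∂_1, so H_0 ≅ Z^4.

(K is a triangulation of a set of 4 points.)

Hence the Betti numbers are b_0 = 4.

b_0 = 4.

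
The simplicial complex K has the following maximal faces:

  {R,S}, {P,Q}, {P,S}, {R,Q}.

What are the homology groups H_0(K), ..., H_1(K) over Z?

H_0 ≅ Z,  H_1 ≅ Z.

Fix the vertex order P < Q < R < S and write every simplex with vertices in increasing order. Then dim K = 1 and the simplices of K are:

  0-simplices (4): P, Q, R, S
  1-simplices (4): PQ, PS, QR, RS

Hence C_0 ≅ Z^4, C_1 ≅ Z^4.

Boundary ∂_1: C_1 → C_0 is given by ∂[p,q] = [q] − [p]. For instance
  ∂RS = S − R.
This gives a 4×4 integer matrix of rank 3; reducing to Smith normal form yields diagonal entries (1,1,1).

Reading off H_k = ker ∂_k / im ∂_{k+1}:

  H_0: rank C_0 − rank ∂_1 = 4 − 3 = 1, and the invariant factors of ∂_1 are all 1, so H_0 = Z.
  H_1: rank ker ∂_1 − rank ∂_2 = (4 − 3) − 0 = 1, and there is no ∂_2, so H_1 = Z.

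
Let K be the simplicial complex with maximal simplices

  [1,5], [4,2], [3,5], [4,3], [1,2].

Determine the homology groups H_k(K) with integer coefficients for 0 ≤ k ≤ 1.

Fix the vertex order 1 < 2 < 3 < 4 < 5 and write every simplex with vertices in increasing order. Then dim K = 1 and the simplices of K are:

  0-simplices (5): [1], [2], [3], [4], [5]
  1-simplices (5): [1,2], [1,5], [2,4], [3,4], [3,5]

so the chain groups are C_0 ≅ Z^5, C_1 ≅ Z^5.

∂_1: C_1 → C_0 maps an edge to its endpoints' difference, ∂[p,q] = q − p. For instance
  ∂[1,5] = [5] − [1].
The 5×5 boundary matrix has rank 4 and Smith normal form diag(1,1,1,1).

Reading off H_k = ker ∂_k / im ∂_{k+1}:

  H_0: rank C_0 − rank ∂_1 = 5 − 4 = 1, and the invariant factors of ∂_1 are all 1, so H_0 = Z.
  H_1: rank ker ∂_1 − rank ∂_2 = (5 − 4) − 0 = 1, and there is no ∂_2, so H_1 = Z.

H_0 ≅ Z,  H_1 ≅ Z.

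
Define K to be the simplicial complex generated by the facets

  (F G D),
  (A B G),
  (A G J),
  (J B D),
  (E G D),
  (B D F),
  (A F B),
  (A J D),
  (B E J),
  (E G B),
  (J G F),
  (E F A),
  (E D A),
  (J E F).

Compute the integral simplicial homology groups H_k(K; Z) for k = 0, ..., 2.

H_0 = Z,  H_1 = Z^2,  H_2 = Z.

Fix the vertex order A < B < D < E < F < G < J and write every simplex with vertices in increasing order. Then dim K = 2 and the simplices of K are:

  0-simplices (7): A, B, D, E, F, G, J
  1-simplices (21): AB, AD, AE, AF, AG, AJ, BD, BE, BF, BG, BJ, DE, DF, DG, DJ, EF, EG, EJ, FG, FJ, GJ
  2-simplices (14): ABF, ABG, ADE, ADJ, AEF, AGJ, BDF, BDJ, BEG, BEJ, DEG, DFG, EFJ, FGJ

so the chain groups are C_0 ≅ Z^7, C_1 ≅ Z^21, C_2 ≅ Z^14.

∂_1: C_1 → C_0 sends each edge [p,q] (with p < q) to q − p.
The resulting 7×21 matrix has rank 6, and its Smith normal form has invariant factors (1,1,1,1,1,1).

The boundary map ∂_2: C_2 → C_1 acts by ∂[p,q,r] = [q,r] − [p,r] + [p,q]. For instance
  ∂BDJ = DJ − BJ + BD,
  ∂BDF = DF − BF + BD.
This gives a 21×14 integer matrix of rank 13; reducing to Smith normal form yields diagonal entries (1,1,1,1,1,1,1,1,1,1,1,1,1).

From H_k ≅ ker(∂_k) / im(∂_{k+1}) we obtain:

  H_0: rank C_0 − rank ∂_1 = 7 − 6 = 1, and the invariant factors of ∂_1 are all 1, so H_0 ≅ Z.
  H_1: rank ker ∂_1 − rank ∂_2 = (21 − 6) − 13 = 2, and the invariant factors of ∂_2 are all 1, so H_1 ≅ Z^2.
  H_2: rank ker ∂_2 − rank ∂_3 = (14 − 13) − 0 = 1, and there is no ∂_3, so H_2 ≅ Z.

As a check, the Euler characteristic is 7 − 21 + 14 = 0, which agrees with 1 − 2 + 1 = 0.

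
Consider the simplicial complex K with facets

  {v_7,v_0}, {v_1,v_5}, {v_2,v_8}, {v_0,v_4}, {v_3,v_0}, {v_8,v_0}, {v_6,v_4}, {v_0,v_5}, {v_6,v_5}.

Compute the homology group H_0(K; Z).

H_0 = Z.

K has 9 vertices, 9 edges.
rank ∂_0 = 0, rank ∂_1 = 8 ⇒ b_0 = 9 − 0 − 8 = 1; all invariant factors of ∂_1 are 1 so no torsion. So H_0 ≅ Z.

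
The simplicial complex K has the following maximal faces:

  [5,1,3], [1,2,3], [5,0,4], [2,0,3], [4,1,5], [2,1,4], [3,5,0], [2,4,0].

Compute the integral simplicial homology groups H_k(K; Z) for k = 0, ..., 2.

K has 6 vertices, 12 edges, 8 triangles.
rank ∂_0 = 0, rank ∂_1 = 5 ⇒ b_0 = 6 − 0 − 5 = 1; all invariant factors of ∂_1 are 1 so no torsion. So H_0 = Z.
rank ∂_1 = 5, rank ∂_2 = 7 ⇒ b_1 = 12 − 5 − 7 = 0; all invariant factors of ∂_2 are 1 so no torsion. So H_1 = 0.
rank ∂_2 = 7, rank ∂_3 = 0 ⇒ b_2 = 8 − 7 − 0 = 1. So H_2 = Z.

H_0 = Z,  H_1 = 0,  H_2 = Z.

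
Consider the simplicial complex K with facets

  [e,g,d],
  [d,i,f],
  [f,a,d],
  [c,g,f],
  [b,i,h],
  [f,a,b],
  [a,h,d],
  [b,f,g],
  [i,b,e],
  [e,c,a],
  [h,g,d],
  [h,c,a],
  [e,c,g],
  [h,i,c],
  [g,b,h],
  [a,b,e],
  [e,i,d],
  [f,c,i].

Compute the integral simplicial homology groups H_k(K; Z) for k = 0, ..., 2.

H_0 = Z,  H_1 = Z^2,  H_2 = Z.

K has 9 vertices, 27 edges, 18 triangles.
rank ∂_0 = 0, rank ∂_1 = 8 ⇒ b_0 = 9 − 0 − 8 = 1; all invariant factors of ∂_1 are 1 so no torsion. So H_0 = Z.
rank ∂_1 = 8, rank ∂_2 = 17 ⇒ b_1 = 27 − 8 − 17 = 2; all invariant factors of ∂_2 are 1 so no torsion. So H_1 = Z^2.
rank ∂_2 = 17, rank ∂_3 = 0 ⇒ b_2 = 18 − 17 − 0 = 1. So H_2 = Z.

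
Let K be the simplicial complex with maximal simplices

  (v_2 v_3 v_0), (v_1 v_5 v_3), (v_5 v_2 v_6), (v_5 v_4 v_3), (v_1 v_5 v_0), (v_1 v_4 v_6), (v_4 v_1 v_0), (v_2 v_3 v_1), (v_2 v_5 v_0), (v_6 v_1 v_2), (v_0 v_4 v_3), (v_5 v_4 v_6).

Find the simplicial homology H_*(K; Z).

Take the total order v_0 < v_1 < v_2 < v_3 < v_4 < v_5 < v_6 on the vertex set. Then K (dimension 2) consists of the simplices:

  0-simplices (7): [v_0], [v_1], [v_2], [v_3], [v_4], [v_5], [v_6]
  1-simplices (18): (18 of them)
  2-simplices (12): (12 of them)

so the chain groups are C_0 ≅ Z^7, C_1 ≅ Z^18, C_2 ≅ Z^12.

Boundary ∂_1: C_1 → C_0 is given by ∂[p,q] = [q] − [p]. For instance
  ∂[v_1,v_6] = [v_6] − [v_1].
The resulting 7×18 matrix has rank 6, and its Smith normal form has invariant factors (1,1,1,1,1,1).

Boundary ∂_2: C_2 → C_1 sends each 2-simplex [p,q,r] to [q,r] − [p,r] + [p,q]. For instance
  ∂[v_0,v_2,v_5] = [v_2,v_5] − [v_0,v_5] + [v_0,v_2],
  ∂[v_0,v_1,v_5] = [v_1,v_5] − [v_0,v_5] + [v_0,v_1].
As a 18×12 matrix over Z this has rank 12, with invariant factors (1,1,1,1,1,1,1,1,1,1,1,2).

Reading off H_k = ker ∂_k / im ∂_{k+1}:

  H_0: rank C_0 − rank ∂_1 = 7 − 6 = 1, and the invariant factors of ∂_1 are all 1, so H_0 = Z.
  H_1: rank ker ∂_1 − rank ∂_2 = (18 − 6) − 12 = 0, and ∂_2 has invariant factor 2 > 1, so H_1 = Z/2.
  H_2: rank ker ∂_2 − rank ∂_3 = (12 − 12) − 0 = 0, and there is no ∂_3, so H_2 = 0.

As a check, the Euler characteristic is 7 − 18 + 12 = 1, which agrees with 1 − 0 + 0 = 1.
(K is a triangulation of the real projective plane RP^2.)

H_0 = Z,  H_1 = Z/2,  H_2 = 0.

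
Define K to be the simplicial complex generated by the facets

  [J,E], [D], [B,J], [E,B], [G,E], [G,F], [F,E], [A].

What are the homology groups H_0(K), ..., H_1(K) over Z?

Fix the vertex order A < B < D < E < F < G < J and write every simplex with vertices in increasing order. Then dim K = 1 and the simplices of K are:

  0-simplices (7): A, B, D, E, F, G, J
  1-simplices (6): BE, BJ, EF, EG, EJ, FG

so the chain groups are C_0 ≅ Z^7, C_1 ≅ Z^6.

The boundary map ∂_1: C_1 → C_0 is given by ∂[p,q] = [q] − [p]. For instance
  ∂EF = F − E.
The resulting 7×6 matrix has rank 4, and its Smith normal form has invariant factors (1,1,1,1).

Now H_k = ker ∂_k / im ∂_{k+1}, so:

  H_0: rank C_0 − rank ∂_1 = 7 − 4 = 3, and the invariant factors of ∂_1 are all 1, so H_0 = Z^3.
  H_1: rank ker ∂_1 − rank ∂_2 = (6 − 4) − 0 = 2, and there is no ∂_2, so H_1 = Z^2.

(K is a triangulation of the disjoint union of a wedge of 2 circles and a set of 2 points.)

H_0 ≅ Z^3,  H_1 ≅ Z^2.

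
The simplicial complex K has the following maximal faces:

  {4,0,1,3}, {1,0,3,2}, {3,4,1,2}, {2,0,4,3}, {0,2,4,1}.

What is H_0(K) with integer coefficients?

We work with the vertex ordering 0 < 1 < 2 < 3 < 4. The simplices of K, each written with vertices in increasing order, are:

  0-simplices (5): [0], [1], [2], [3], [4]
  1-simplices (10): [0,1], [0,2], [0,3], [0,4], [1,2], [1,3], [1,4], [2,3], [2,4], [3,4]
  2-simplices (10): [0,1,2], [0,1,3], [0,1,4], [0,2,3], [0,2,4], [0,3,4], [1,2,3], [1,2,4], [1,3,4], [2,3,4]
  3-simplices (5): [0,1,2,3], [0,1,2,4], [0,1,3,4], [0,2,3,4], [1,2,3,4]

so the chain groups are C_0 ≅ Z^5, C_1 ≅ Z^10, C_2 ≅ Z^10, C_3 ≅ Z^5.

∂_1: C_1 → C_0 is given by ∂[p,q] = [q] − [p]. For instance
  ∂[3,4] = [4] − [3].
The 5×10 boundary matrix has rank 4 and Smith normal form diag(1,1,1,1).

∂_2: C_2 → C_1 maps a triangle to the signed sum of its edges. For instance
  ∂[0,2,3] = [2,3] − [0,3] + [0,2],
  ∂[1,2,4] = [2,4] − [1,4] + [1,2].
The 10×10 boundary matrix has rank 6 and Smith normal form diag(1,1,1,1,1,1).

Boundary ∂_3: C_3 → C_2 sends each 3-simplex σ to the alternating sum Σ_i (−1)^i (σ with its i-th vertex removed). For instance
  ∂[0,1,3,4] = [1,3,4] − [0,3,4] + [0,1,4] − [0,1,3],
  ∂[0,1,2,3] = [1,2,3] − [0,2,3] + [0,1,3] − [0,1,2].
This gives a 10×5 integer matrix of rank 4; reducing to Smith normal form yields diagonal entries (1,1,1,1).

Now H_k = ker ∂_k / im ∂_{k+1}, so:

  H_0: rank C_0 − rank ∂_1 = 5 − 4 = 1, and the invariant factors of ∂_1 are all 1, so H_0 = Z.

(K is a triangulation of the 3-sphere S^3.)

H_0 = Z.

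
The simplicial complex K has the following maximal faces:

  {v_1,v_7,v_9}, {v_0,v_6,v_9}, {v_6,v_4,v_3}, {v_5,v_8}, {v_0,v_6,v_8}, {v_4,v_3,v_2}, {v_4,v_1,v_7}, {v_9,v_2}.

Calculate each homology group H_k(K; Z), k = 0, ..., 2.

We work with the vertex ordering v_0 < v_1 < v_2 < v_3 < v_4 < v_5 < v_6 < v_7 < v_8 < v_9. The simplices of K, each written with vertices in increasing order, are:

  0-simplices (10): [v_0], [v_1], [v_2], [v_3], [v_4], [v_5], [v_6], [v_7], [v_8], [v_9]
  1-simplices (17): (17 of them)
  2-simplices (6): [v_0,v_6,v_8], [v_0,v_6,v_9], [v_1,v_4,v_7], [v_1,v_7,v_9], [v_2,v_3,v_4], [v_3,v_4,v_6]

Hence C_0 ≅ Z^10, C_1 ≅ Z^17, C_2 ≅ Z^6.

Boundary ∂_1: C_1 → C_0 is given by ∂[p,q] = [q] − [p]. For instance
  ∂[v_4,v_6] = [v_6] − [v_4].
The 10×17 boundary matrix has rank 9 and Smith normal form diag(1,1,1,1,1,1,1,1,1).

Boundary ∂_2: C_2 → C_1 maps a triangle to the signed sum of its edges. For instance
  ∂[v_2,v_3,v_4] = [v_3,v_4] − [v_2,v_4] + [v_2,v_3],
  ∂[v_0,v_6,v_9] = [v_6,v_9] − [v_0,v_9] + [v_0,v_6].
The resulting 17×6 matrix has rank 6, and its Smith normal form has invariant factors (1,1,1,1,1,1).

Computing H_k = (kernel of ∂_k) / (image of ∂_{k+1}):

  H_0: rank C_0 − rank ∂_1 = 10 − 9 = 1, and the invariant factors of ∂_1 are all 1, so H_0 = Z.
  H_1: rank ker ∂_1 − rank ∂_2 = (17 − 9) − 6 = 2, and the invariant factors of ∂_2 are all 1, so H_1 = Z^2.
  H_2: rank ker ∂_2 − rank ∂_3 = (6 − 6) − 0 = 0, and there is no ∂_3, so H_2 = 0.

H_0 ≅ Z,  H_1 ≅ Z^2,  H_2 = 0.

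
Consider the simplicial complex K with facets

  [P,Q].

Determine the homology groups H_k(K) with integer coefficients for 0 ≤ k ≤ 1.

Order the vertices as P < Q. Listing each simplex with vertices in this order, K has dimension 1 with simplices:

  0-simplices (2): P, Q
  1-simplices (1): PQ

so the chain groups are C_0 ≅ Z^2, C_1 ≅ Z^1.

∂_1: C_1 → C_0 maps an edge to its endpoints' difference, ∂[p,q] = q − p.
The 2×1 boundary matrix has rank 1 and Smith normal form diag(1).

From H_k ≅ ker(∂_k) / im(∂_{k+1}) we obtain:

  H_0: rank C_0 − rank ∂_1 = 2 − 1 = 1, and the invariant factors of ∂_1 are all 1, so H_0 ≅ Z.
  H_1: rank ker ∂_1 − rank ∂_2 = (1 − 1) − 0 = 0, and there is no ∂_2, so H_1 ≅ 0.

H_0 ≅ Z,  H_1 = 0.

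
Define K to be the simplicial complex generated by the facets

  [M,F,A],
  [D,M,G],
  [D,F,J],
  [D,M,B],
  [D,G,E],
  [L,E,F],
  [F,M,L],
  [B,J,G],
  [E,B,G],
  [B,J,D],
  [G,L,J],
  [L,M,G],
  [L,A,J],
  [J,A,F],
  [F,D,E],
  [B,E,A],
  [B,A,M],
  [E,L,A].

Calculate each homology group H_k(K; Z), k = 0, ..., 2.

H_0 ≅ Z,  H_1 ≅ Z ⊕ Z/2Z,  H_2 = 0.

Take the total order A < B < D < E < F < G < J < L < M on the vertex set. Then K (dimension 2) consists of the simplices:

  0-simplices (9): A, B, D, E, F, G, J, L, M
  1-simplices (27): AB, AE, AF, AJ, AL, AM, BD, BE, BG, BJ, BM, DE, DF, DG, DJ, DM, EF, EG, EL, FJ, FL, FM, GJ, GL, GM, JL, LM
  2-simplices (18): ABE, ABM, AEL, AFJ, AFM, AJL, BDJ, BDM, BEG, BGJ, DEF, DEG, DFJ, DGM, EFL, FLM, GJL, GLM

giving chain groups C_0 ≅ Z^9, C_1 ≅ Z^27, C_2 ≅ Z^18.

The boundary map ∂_1: C_1 → C_0 is given by ∂[p,q] = [q] − [p]. For instance
  ∂AJ = J − A.
The resulting 9×27 matrix has rank 8, and its Smith normal form has invariant factors (1,1,1,1,1,1,1,1).

Boundary ∂_2: C_2 → C_1 acts by ∂[p,q,r] = [q,r] − [p,r] + [p,q]. For instance
  ∂AEL = EL − AL + AE,
  ∂AFM = FM − AM + AF.
As a 27×18 matrix over Z this has rank 18, with invariant factors (1,1,1,1,1,1,1,1,1,1,1,1,1,1,1,1,1,2).

Now H_k = ker ∂_k / im ∂_{k+1}, so:

  H_0: rank C_0 − rank ∂_1 = 9 − 8 = 1, and the invariant factors of ∂_1 are all 1, so H_0 ≅ Z.
  H_1: rank ker ∂_1 − rank ∂_2 = (27 − 8) − 18 = 1, and ∂_2 has invariant factor 2 > 1, so H_1 ≅ Z ⊕ Z/2Z.
  H_2: rank ker ∂_2 − rank ∂_3 = (18 − 18) − 0 = 0, and there is no ∂_3, so H_2 ≅ 0.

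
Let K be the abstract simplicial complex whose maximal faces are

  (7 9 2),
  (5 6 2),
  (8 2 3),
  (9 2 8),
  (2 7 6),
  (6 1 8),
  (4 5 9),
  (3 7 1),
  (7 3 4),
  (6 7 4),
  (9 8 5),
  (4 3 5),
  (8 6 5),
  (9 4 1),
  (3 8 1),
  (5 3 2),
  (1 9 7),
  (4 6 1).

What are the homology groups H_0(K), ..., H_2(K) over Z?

H_0 ≅ Z,  H_1 ≅ Z × Z/2,  H_2 = 0.

Order the vertices as 1 < 2 < 3 < 4 < 5 < 6 < 7 < 8 < 9. Listing each simplex with vertices in this order, K has dimension 2 with simplices:

  0-simplices (9): [1], [2], [3], [4], [5], [6], [7], [8], [9]
  1-simplices (27): (27 of them)
  2-simplices (18): [1,3,7], [1,3,8], [1,4,6], [1,4,9], [1,6,8], [1,7,9], [2,3,5], [2,3,8], [2,5,6], [2,6,7], [2,7,9], [2,8,9], [3,4,5], [3,4,7], [4,5,9], [4,6,7], [5,6,8], [5,8,9]

giving chain groups C_0 ≅ Z^9, C_1 ≅ Z^27, C_2 ≅ Z^18.

The boundary map ∂_1: C_1 → C_0 maps an edge to its endpoints' difference, ∂[p,q] = q − p. For instance
  ∂[2,8] = [8] − [2].
The 9×27 boundary matrix has rank 8 and Smith normal form diag(1,1,1,1,1,1,1,1).

∂_2: C_2 → C_1 maps a triangle to the signed sum of its edges. For instance
  ∂[5,6,8] = [6,8] − [5,8] + [5,6],
  ∂[4,6,7] = [6,7] − [4,7] + [4,6].
The resulting 27×18 matrix has rank 18, and its Smith normal form has invariant factors (1,1,1,1,1,1,1,1,1,1,1,1,1,1,1,1,1,2).

Now H_k = ker ∂_k / im ∂_{k+1}, so:

  H_0: rank C_0 − rank ∂_1 = 9 − 8 = 1, and the invariant factors of ∂_1 are all 1, so H_0 = Z.
  H_1: rank ker ∂_1 − rank ∂_2 = (27 − 8) − 18 = 1, and ∂_2 has invariant factor 2 > 1, so H_1 = Z × Z/2.
  H_2: rank ker ∂_2 − rank ∂_3 = (18 − 18) − 0 = 0, and there is no ∂_3, so H_2 = 0.

As a check, the Euler characteristic is 9 − 27 + 18 = 0, which agrees with 1 − 1 + 0 = 0.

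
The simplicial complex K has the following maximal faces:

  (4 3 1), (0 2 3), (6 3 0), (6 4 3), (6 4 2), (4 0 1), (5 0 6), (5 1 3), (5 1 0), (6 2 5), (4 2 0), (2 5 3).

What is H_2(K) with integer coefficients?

H_2 = 0.

We work with the vertex ordering 0 < 1 < 2 < 3 < 4 < 5 < 6. The simplices of K, each written with vertices in increasing order, are:

  0-simplices (7): [0], [1], [2], [3], [4], [5], [6]
  1-simplices (18): [0,1], [0,2], [0,3], [0,4], [0,5], [0,6], [1,3], [1,4], [1,5], [2,3], [2,4], [2,5], [2,6], [3,4], [3,5], [3,6], [4,6], [5,6]
  2-simplices (12): [0,1,4], [0,1,5], [0,2,3], [0,2,4], [0,3,6], [0,5,6], [1,3,4], [1,3,5], [2,3,5], [2,4,6], [2,5,6], [3,4,6]

giving chain groups C_0 ≅ Z^7, C_1 ≅ Z^18, C_2 ≅ Z^12.

Boundary ∂_1: C_1 → C_0 maps an edge to its endpoints' difference, ∂[p,q] = q − p. For instance
  ∂[0,5] = [5] − [0].
The resulting 7×18 matrix has rank 6, and its Smith normal form has invariant factors (1,1,1,1,1,1).

The boundary map ∂_2: C_2 → C_1 acts by ∂[p,q,r] = [q,r] − [p,r] + [p,q]. For instance
  ∂[1,3,5] = [3,5] − [1,5] + [1,3],
  ∂[0,1,4] = [1,4] − [0,4] + [0,1].
The 18×12 boundary matrix has rank 12 and Smith normal form diag(1,1,1,1,1,1,1,1,1,1,1,2).

Now H_k = ker ∂_k / im ∂_{k+1}, so:

  H_2: rank ker ∂_2 − rank ∂_3 = (12 − 12) − 0 = 0, and there is no ∂_3, so H_2 = 0.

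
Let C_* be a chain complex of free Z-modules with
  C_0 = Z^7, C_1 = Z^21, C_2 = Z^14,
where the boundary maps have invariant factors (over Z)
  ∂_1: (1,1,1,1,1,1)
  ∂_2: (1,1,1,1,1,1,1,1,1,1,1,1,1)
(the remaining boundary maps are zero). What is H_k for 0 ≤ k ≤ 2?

H_0: b_0 = 7 − 0 − 6 = 1; torsion from ∂_1 factors > 1: none. So H_0 = Z.
H_1: b_1 = 21 − 6 − 13 = 2; torsion from ∂_2 factors > 1: none. So H_1 = Z^2.
H_2: b_2 = 14 − 13 − 0 = 1; torsion from ∂_3 factors > 1: none. So H_2 = Z.

H_0 = Z,  H_1 = Z^2,  H_2 = Z.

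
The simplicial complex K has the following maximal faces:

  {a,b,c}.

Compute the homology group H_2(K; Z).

Take the total order a < b < c on the vertex set. Then K (dimension 2) consists of the simplices:

  0-simplices (3): a, b, c
  1-simplices (3): ab, ac, bc
  2-simplices (1): abc

Hence C_0 ≅ Z^3, C_1 ≅ Z^3, C_2 ≅ Z^1.

∂_1: C_1 → C_0 maps an edge to its endpoints' difference, ∂[p,q] = q − p. For instance
  ∂ab = b − a.
The resulting 3×3 matrix has rank 2, and its Smith normal form has invariant factors (1,1).

∂_2: C_2 → C_1 acts by ∂[p,q,r] = [q,r] − [p,r] + [p,q]. For instance
  ∂abc = bc − ac + ab.
This gives a 3×1 integer matrix of rank 1; reducing to Smith normal form yields diagonal entries (1).

Computing H_k = (kernel of ∂_k) / (image of ∂_{k+1}):

  H_2: rank ker ∂_2 − rank ∂_3 = (1 − 1) − 0 = 0, and there is no ∂_3, so H_2 = 0.

H_2 ≅ 0.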